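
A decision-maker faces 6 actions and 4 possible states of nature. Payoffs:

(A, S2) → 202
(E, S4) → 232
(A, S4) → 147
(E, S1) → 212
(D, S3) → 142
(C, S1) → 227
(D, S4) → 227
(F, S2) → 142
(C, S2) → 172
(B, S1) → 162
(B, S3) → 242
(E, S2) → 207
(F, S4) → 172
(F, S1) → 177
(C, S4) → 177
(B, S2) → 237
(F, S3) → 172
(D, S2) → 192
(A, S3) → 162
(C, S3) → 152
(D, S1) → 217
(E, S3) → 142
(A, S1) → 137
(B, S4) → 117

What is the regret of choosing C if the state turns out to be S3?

Best payoff under S3 is 242.
Regret = 242 − 152 = 90.

90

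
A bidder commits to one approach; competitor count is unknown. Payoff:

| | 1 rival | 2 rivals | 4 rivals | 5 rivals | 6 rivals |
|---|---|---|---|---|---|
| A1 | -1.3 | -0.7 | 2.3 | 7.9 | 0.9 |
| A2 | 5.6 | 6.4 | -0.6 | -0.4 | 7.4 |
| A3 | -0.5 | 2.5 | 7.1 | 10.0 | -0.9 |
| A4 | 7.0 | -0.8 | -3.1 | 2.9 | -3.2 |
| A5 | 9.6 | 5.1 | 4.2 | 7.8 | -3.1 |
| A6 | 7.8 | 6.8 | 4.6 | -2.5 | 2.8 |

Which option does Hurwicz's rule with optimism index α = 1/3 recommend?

A1: 1/3·7.9 + 2/3·(-1.3) = 53/30
A2: 1/3·7.4 + 2/3·(-0.6) = 31/15
A3: 1/3·10.0 + 2/3·(-0.9) = 41/15
A4: 1/3·7.0 + 2/3·(-3.2) = 0.2
A5: 1/3·9.6 + 2/3·(-3.1) = 17/15
A6: 1/3·7.8 + 2/3·(-2.5) = 14/15
Highest Hurwicz score = 41/15 → A3.

A3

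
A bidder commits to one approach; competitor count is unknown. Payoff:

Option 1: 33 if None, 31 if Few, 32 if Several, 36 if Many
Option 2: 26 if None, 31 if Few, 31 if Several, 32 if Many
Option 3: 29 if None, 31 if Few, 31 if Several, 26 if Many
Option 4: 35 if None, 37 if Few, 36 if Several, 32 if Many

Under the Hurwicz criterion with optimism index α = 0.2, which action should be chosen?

Option 4

Option 1: 0.2·36 + 0.8·31 = 32
Option 2: 0.2·32 + 0.8·26 = 27.2
Option 3: 0.2·31 + 0.8·26 = 27
Option 4: 0.2·37 + 0.8·32 = 33
Highest Hurwicz score = 33 → Option 4.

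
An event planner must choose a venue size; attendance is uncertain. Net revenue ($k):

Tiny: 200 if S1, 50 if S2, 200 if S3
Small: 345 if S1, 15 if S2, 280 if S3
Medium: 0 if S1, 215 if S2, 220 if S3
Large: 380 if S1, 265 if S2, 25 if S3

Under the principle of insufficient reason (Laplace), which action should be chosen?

Large

Row averages: Tiny=150, Small=640/3, Medium=145, Large=670/3
Highest average = 670/3 → Large.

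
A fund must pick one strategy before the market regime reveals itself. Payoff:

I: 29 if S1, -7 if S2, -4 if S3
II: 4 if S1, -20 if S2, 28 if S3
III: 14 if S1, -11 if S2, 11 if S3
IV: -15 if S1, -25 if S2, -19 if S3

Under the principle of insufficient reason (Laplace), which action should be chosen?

Row averages: I=6, II=4, III=14/3, IV=-59/3
Highest average = 6 → I.

I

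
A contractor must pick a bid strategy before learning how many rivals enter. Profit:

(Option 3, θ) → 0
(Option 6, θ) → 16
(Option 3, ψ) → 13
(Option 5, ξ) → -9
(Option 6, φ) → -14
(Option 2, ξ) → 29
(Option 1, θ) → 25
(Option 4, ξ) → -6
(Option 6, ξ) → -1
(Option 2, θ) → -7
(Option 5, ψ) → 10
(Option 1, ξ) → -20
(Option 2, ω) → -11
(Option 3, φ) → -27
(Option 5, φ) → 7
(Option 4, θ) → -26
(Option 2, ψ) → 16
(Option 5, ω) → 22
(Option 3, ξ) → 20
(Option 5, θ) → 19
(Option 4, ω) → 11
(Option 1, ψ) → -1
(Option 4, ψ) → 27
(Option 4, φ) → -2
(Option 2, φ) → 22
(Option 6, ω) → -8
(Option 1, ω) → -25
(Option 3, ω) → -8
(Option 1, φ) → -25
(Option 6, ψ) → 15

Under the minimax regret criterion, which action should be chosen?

Option 2

Column bests: θ=25, φ=22, ψ=27, ω=22, ξ=29.
Option 1 regrets: 0, 47, 28, 47, 49 → max 49
Option 2 regrets: 32, 0, 11, 33, 0 → max 33
Option 3 regrets: 25, 49, 14, 30, 9 → max 49
Option 4 regrets: 51, 24, 0, 11, 35 → max 51
Option 5 regrets: 6, 15, 17, 0, 38 → max 38
Option 6 regrets: 9, 36, 12, 30, 30 → max 36
Smallest max regret = 33 → Option 2.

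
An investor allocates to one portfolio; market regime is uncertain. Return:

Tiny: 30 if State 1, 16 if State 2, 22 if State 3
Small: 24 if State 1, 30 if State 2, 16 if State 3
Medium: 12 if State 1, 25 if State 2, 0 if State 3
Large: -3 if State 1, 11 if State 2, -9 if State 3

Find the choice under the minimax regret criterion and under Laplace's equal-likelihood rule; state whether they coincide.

minimax regret → Small; laplace → Small (agree)

Column bests: State 1=30, State 2=30, State 3=22.
Tiny regrets: 0, 14, 0 → max 14
Small regrets: 6, 0, 6 → max 6
Medium regrets: 18, 5, 22 → max 22
Large regrets: 33, 19, 31 → max 33
Smallest max regret = 6 → Small.
Row averages: Tiny=68/3, Small=70/3, Medium=37/3, Large=-1/3
Highest average = 70/3 → Small.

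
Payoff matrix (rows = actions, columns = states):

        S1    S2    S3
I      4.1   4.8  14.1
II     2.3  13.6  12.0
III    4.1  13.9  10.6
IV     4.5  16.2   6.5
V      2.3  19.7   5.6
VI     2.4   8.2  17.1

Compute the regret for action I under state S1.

0.4

Best payoff under S1 is 4.5.
Regret = 4.5 − 4.1 = 0.4.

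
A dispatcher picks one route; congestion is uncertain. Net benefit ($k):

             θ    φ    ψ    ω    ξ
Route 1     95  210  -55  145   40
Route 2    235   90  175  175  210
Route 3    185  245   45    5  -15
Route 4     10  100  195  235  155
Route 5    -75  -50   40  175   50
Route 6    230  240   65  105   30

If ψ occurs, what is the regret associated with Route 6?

130

Best payoff under ψ is 195.
Regret = 195 − 65 = 130.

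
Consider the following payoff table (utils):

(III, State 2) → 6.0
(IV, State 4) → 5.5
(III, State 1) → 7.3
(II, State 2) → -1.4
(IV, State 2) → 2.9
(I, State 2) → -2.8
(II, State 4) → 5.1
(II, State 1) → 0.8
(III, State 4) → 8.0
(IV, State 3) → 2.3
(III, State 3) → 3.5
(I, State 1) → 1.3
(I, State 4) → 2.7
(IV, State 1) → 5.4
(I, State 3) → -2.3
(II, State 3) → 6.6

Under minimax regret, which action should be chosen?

Column bests: State 1=7.3, State 2=6.0, State 3=6.6, State 4=8.0.
I regrets: 6.0, 8.8, 8.9, 5.3 → max 8.9
II regrets: 6.5, 7.4, 0.0, 2.9 → max 7.4
III regrets: 0.0, 0.0, 3.1, 0.0 → max 3.1
IV regrets: 1.9, 3.1, 4.3, 2.5 → max 4.3
Smallest max regret = 3.1 → III.

III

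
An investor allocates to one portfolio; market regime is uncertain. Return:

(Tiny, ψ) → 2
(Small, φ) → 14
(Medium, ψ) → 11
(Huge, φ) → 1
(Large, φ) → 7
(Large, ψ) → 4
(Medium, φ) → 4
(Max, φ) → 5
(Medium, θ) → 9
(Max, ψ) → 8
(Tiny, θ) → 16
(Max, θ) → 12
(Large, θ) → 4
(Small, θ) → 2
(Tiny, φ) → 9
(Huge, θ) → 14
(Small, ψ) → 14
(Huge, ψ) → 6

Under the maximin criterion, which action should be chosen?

Max

Row minima: Tiny=2, Small=2, Medium=4, Large=4, Huge=1, Max=5
Best worst-case = 5 → Max.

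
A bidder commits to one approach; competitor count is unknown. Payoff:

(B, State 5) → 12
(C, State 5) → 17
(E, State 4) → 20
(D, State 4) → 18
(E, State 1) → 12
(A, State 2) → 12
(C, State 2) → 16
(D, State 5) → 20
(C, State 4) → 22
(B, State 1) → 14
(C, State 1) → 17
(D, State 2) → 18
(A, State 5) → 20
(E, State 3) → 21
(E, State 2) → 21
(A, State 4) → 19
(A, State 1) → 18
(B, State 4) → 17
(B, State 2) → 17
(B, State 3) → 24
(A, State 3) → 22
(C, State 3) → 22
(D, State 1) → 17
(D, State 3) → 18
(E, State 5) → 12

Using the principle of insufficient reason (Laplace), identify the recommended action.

Row averages: A=18.2, B=16.8, C=18.8, D=18.2, E=17.2
Highest average = 18.8 → C.

C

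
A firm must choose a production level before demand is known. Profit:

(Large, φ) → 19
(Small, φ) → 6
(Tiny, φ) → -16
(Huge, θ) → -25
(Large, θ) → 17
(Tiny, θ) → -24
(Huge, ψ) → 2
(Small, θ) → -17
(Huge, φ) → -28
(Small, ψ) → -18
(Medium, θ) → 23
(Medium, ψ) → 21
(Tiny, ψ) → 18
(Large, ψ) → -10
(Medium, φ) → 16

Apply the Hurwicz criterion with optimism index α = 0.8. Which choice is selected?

Medium

Tiny: 0.8·18 + 0.2·(-24) = 9.6
Small: 0.8·6 + 0.2·(-18) = 1.2
Medium: 0.8·23 + 0.2·16 = 21.6
Large: 0.8·19 + 0.2·(-10) = 13.2
Huge: 0.8·2 + 0.2·(-28) = -4
Highest Hurwicz score = 21.6 → Medium.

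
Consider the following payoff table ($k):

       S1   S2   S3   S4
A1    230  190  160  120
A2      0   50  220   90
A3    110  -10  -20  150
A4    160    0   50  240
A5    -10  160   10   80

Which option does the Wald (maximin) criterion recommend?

A1

Row minima: A1=120, A2=0, A3=-20, A4=0, A5=-10
Best worst-case = 120 → A1.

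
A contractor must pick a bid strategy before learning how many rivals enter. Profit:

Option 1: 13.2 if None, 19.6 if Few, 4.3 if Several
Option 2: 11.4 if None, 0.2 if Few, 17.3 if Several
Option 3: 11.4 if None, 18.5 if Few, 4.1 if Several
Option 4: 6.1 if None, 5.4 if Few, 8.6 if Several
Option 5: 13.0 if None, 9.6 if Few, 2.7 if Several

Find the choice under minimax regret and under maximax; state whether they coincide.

minimax regret → Option 1; maximax → Option 1 (agree)

Column bests: None=13.2, Few=19.6, Several=17.3.
Option 1 regrets: 0.0, 0.0, 13.0 → max 13.0
Option 2 regrets: 1.8, 19.4, 0.0 → max 19.4
Option 3 regrets: 1.8, 1.1, 13.2 → max 13.2
Option 4 regrets: 7.1, 14.2, 8.7 → max 14.2
Option 5 regrets: 0.2, 10.0, 14.6 → max 14.6
Smallest max regret = 13.0 → Option 1.
Row maxima: Option 1=19.6, Option 2=17.3, Option 3=18.5, Option 4=8.6, Option 5=13.0
Best best-case = 19.6 → Option 1.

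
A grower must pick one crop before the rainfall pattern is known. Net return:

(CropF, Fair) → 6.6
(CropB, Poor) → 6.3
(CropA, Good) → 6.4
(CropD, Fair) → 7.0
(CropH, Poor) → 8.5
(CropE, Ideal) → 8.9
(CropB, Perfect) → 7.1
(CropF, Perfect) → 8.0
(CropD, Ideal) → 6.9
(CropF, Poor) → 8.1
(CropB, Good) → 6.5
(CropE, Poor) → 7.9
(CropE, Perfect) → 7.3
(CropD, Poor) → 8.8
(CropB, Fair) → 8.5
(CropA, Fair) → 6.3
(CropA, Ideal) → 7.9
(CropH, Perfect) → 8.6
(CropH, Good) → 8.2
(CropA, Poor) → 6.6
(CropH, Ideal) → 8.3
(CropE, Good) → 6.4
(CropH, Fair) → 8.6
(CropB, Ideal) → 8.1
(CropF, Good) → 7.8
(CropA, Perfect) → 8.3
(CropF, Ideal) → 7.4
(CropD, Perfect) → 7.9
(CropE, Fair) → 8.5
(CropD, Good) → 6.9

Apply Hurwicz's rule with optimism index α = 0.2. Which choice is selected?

CropH

CropA: 0.2·8.3 + 0.8·6.3 = 6.7
CropE: 0.2·8.9 + 0.8·6.4 = 6.9
CropF: 0.2·8.1 + 0.8·6.6 = 6.9
CropH: 0.2·8.6 + 0.8·8.2 = 8.28
CropD: 0.2·8.8 + 0.8·6.9 = 7.28
CropB: 0.2·8.5 + 0.8·6.3 = 6.74
Highest Hurwicz score = 8.28 → CropH.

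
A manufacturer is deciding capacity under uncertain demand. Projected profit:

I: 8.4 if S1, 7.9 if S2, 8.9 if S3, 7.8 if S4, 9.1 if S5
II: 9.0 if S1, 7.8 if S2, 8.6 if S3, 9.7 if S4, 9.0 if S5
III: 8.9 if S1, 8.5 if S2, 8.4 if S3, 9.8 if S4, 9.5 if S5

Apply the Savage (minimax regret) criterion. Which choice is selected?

III

Column bests: S1=9.0, S2=8.5, S3=8.9, S4=9.8, S5=9.5.
I regrets: 0.6, 0.6, 0.0, 2.0, 0.4 → max 2.0
II regrets: 0.0, 0.7, 0.3, 0.1, 0.5 → max 0.7
III regrets: 0.1, 0.0, 0.5, 0.0, 0.0 → max 0.5
Smallest max regret = 0.5 → III.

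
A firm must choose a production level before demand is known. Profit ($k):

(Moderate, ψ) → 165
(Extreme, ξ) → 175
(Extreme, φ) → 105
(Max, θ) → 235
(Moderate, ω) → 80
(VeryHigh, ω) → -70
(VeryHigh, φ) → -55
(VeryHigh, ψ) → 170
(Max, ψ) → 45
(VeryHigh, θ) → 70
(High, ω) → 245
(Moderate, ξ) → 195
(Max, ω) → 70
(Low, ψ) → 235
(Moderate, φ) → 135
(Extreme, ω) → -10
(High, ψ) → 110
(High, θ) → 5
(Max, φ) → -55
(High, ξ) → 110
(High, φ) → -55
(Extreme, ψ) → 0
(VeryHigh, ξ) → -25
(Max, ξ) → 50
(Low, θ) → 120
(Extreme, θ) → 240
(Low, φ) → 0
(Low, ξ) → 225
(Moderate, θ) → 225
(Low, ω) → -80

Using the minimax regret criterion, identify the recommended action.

Moderate

Column bests: θ=240, φ=135, ψ=235, ω=245, ξ=225.
Low regrets: 120, 135, 0, 325, 0 → max 325
Moderate regrets: 15, 0, 70, 165, 30 → max 165
High regrets: 235, 190, 125, 0, 115 → max 235
VeryHigh regrets: 170, 190, 65, 315, 250 → max 315
Extreme regrets: 0, 30, 235, 255, 50 → max 255
Max regrets: 5, 190, 190, 175, 175 → max 190
Smallest max regret = 165 → Moderate.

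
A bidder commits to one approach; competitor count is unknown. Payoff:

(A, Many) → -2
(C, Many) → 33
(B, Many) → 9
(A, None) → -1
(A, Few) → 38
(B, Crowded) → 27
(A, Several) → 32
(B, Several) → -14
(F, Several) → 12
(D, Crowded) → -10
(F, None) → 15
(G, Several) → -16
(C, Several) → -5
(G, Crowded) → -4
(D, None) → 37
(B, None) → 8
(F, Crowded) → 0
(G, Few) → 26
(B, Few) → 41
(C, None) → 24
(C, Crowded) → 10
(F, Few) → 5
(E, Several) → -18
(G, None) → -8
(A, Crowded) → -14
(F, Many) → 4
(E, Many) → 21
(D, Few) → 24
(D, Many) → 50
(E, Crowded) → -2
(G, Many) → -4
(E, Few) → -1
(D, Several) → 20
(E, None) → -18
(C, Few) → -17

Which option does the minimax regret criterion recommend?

D

Column bests: None=37, Few=41, Several=32, Many=50, Crowded=27.
A regrets: 38, 3, 0, 52, 41 → max 52
B regrets: 29, 0, 46, 41, 0 → max 46
C regrets: 13, 58, 37, 17, 17 → max 58
D regrets: 0, 17, 12, 0, 37 → max 37
E regrets: 55, 42, 50, 29, 29 → max 55
F regrets: 22, 36, 20, 46, 27 → max 46
G regrets: 45, 15, 48, 54, 31 → max 54
Smallest max regret = 37 → D.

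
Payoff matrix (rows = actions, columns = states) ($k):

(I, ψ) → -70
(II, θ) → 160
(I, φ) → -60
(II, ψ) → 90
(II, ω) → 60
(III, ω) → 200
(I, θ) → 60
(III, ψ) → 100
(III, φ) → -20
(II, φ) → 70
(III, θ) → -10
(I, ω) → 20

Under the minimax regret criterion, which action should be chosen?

II

Column bests: θ=160, φ=70, ψ=100, ω=200.
I regrets: 100, 130, 170, 180 → max 180
II regrets: 0, 0, 10, 140 → max 140
III regrets: 170, 90, 0, 0 → max 170
Smallest max regret = 140 → II.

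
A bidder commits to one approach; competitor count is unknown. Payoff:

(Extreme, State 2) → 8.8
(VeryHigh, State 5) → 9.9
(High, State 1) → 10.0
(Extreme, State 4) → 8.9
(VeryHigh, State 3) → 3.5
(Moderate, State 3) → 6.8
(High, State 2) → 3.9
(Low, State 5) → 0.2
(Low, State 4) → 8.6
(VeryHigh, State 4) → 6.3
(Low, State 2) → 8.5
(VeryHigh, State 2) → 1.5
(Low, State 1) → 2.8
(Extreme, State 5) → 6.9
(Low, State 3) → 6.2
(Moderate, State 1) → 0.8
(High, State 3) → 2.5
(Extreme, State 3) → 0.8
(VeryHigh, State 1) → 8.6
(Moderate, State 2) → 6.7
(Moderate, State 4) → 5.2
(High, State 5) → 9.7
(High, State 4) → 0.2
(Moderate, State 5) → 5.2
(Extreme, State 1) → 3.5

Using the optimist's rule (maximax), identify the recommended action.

High

Row maxima: Low=8.6, Moderate=6.8, High=10.0, VeryHigh=9.9, Extreme=8.9
Best best-case = 10.0 → High.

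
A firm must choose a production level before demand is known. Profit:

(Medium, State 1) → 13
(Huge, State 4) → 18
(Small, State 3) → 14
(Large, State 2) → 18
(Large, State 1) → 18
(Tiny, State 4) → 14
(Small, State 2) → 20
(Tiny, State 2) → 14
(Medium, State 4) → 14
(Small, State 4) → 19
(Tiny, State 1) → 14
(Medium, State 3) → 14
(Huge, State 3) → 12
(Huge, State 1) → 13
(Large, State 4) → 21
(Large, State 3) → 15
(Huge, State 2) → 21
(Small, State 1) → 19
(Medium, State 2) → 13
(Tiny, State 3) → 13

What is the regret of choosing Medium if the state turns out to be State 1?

6

Best payoff under State 1 is 19.
Regret = 19 − 13 = 6.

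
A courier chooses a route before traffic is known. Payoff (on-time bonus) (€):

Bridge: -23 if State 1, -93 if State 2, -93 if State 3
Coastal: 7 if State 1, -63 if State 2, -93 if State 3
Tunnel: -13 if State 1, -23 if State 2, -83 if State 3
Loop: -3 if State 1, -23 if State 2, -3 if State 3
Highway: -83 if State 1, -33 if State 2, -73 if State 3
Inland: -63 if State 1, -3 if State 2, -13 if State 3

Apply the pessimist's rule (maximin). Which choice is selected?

Row minima: Bridge=-93, Coastal=-93, Tunnel=-83, Loop=-23, Highway=-83, Inland=-63
Best worst-case = -23 → Loop.

Loop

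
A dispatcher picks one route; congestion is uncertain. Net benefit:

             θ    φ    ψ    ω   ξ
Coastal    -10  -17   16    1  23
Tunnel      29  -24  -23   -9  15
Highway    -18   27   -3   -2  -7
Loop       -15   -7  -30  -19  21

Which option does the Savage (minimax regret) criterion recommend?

Coastal

Column bests: θ=29, φ=27, ψ=16, ω=1, ξ=23.
Coastal regrets: 39, 44, 0, 0, 0 → max 44
Tunnel regrets: 0, 51, 39, 10, 8 → max 51
Highway regrets: 47, 0, 19, 3, 30 → max 47
Loop regrets: 44, 34, 46, 20, 2 → max 46
Smallest max regret = 44 → Coastal.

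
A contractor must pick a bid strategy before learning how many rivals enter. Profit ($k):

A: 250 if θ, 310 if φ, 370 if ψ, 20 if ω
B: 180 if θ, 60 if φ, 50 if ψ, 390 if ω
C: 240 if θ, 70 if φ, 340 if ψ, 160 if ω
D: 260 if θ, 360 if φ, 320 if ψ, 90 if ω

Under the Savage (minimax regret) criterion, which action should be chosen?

Column bests: θ=260, φ=360, ψ=370, ω=390.
A regrets: 10, 50, 0, 370 → max 370
B regrets: 80, 300, 320, 0 → max 320
C regrets: 20, 290, 30, 230 → max 290
D regrets: 0, 0, 50, 300 → max 300
Smallest max regret = 290 → C.

C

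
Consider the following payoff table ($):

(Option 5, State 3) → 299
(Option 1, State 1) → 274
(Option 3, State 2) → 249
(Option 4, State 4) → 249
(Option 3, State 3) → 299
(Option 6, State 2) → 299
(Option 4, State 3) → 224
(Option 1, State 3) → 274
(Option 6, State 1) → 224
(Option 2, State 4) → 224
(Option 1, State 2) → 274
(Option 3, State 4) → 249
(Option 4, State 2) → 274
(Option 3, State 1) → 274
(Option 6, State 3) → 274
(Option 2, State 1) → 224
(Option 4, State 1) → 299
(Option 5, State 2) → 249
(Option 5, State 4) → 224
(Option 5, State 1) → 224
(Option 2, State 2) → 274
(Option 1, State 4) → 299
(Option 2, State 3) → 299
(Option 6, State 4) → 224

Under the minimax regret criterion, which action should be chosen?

Column bests: State 1=299, State 2=299, State 3=299, State 4=299.
Option 1 regrets: 25, 25, 25, 0 → max 25
Option 2 regrets: 75, 25, 0, 75 → max 75
Option 3 regrets: 25, 50, 0, 50 → max 50
Option 4 regrets: 0, 25, 75, 50 → max 75
Option 5 regrets: 75, 50, 0, 75 → max 75
Option 6 regrets: 75, 0, 25, 75 → max 75
Smallest max regret = 25 → Option 1.

Option 1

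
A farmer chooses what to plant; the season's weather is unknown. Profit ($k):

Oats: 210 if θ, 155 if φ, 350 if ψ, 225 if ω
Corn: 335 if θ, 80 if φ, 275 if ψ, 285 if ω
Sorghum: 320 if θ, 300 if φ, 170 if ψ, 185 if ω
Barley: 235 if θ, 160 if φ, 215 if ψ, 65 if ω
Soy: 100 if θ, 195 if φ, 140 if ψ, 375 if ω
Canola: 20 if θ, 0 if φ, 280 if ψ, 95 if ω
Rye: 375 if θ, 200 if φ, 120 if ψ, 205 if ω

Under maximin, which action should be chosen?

Row minima: Oats=155, Corn=80, Sorghum=170, Barley=65, Soy=100, Canola=0, Rye=120
Best worst-case = 170 → Sorghum.

Sorghum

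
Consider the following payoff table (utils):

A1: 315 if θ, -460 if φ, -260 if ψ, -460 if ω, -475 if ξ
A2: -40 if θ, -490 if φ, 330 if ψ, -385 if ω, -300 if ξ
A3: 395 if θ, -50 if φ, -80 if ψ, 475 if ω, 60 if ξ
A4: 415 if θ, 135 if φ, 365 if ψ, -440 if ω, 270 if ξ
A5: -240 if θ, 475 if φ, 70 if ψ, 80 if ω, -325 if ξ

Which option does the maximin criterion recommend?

Row minima: A1=-475, A2=-490, A3=-80, A4=-440, A5=-325
Best worst-case = -80 → A3.

A3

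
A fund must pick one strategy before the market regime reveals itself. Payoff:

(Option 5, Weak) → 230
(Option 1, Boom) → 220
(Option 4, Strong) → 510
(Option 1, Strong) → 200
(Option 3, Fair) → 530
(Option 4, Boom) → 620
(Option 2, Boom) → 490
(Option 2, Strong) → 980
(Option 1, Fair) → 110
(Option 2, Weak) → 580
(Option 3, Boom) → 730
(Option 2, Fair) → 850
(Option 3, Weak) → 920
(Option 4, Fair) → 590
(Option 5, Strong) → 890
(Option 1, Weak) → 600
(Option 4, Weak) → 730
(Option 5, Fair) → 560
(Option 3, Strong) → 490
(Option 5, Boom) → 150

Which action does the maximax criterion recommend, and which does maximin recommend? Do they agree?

Row maxima: Option 1=600, Option 2=980, Option 3=920, Option 4=730, Option 5=890
Best best-case = 980 → Option 2.
Row minima: Option 1=110, Option 2=490, Option 3=490, Option 4=510, Option 5=150
Best worst-case = 510 → Option 4.

maximax → Option 2; maximin → Option 4 (disagree)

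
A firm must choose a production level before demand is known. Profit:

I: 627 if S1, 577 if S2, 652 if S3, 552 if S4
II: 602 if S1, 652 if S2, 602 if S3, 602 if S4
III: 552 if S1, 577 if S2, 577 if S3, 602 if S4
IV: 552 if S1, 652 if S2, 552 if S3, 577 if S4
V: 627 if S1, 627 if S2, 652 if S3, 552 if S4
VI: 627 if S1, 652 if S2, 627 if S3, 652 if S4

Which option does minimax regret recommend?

Column bests: S1=627, S2=652, S3=652, S4=652.
I regrets: 0, 75, 0, 100 → max 100
II regrets: 25, 0, 50, 50 → max 50
III regrets: 75, 75, 75, 50 → max 75
IV regrets: 75, 0, 100, 75 → max 100
V regrets: 0, 25, 0, 100 → max 100
VI regrets: 0, 0, 25, 0 → max 25
Smallest max regret = 25 → VI.

VI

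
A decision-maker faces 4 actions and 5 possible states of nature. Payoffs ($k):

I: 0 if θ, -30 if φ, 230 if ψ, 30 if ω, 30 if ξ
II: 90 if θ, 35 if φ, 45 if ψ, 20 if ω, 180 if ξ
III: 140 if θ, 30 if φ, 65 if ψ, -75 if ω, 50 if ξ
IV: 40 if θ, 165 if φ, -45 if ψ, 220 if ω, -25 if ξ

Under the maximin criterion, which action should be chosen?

II

Row minima: I=-30, II=20, III=-75, IV=-45
Best worst-case = 20 → II.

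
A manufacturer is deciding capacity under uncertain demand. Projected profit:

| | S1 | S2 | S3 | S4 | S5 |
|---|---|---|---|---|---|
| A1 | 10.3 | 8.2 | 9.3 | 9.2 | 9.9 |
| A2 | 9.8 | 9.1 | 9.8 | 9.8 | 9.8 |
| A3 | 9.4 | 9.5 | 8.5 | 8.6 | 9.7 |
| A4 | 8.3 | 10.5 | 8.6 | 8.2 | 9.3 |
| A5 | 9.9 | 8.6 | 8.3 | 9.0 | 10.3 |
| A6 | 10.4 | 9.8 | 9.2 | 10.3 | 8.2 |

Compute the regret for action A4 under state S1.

2.1

Best payoff under S1 is 10.4.
Regret = 10.4 − 8.3 = 2.1.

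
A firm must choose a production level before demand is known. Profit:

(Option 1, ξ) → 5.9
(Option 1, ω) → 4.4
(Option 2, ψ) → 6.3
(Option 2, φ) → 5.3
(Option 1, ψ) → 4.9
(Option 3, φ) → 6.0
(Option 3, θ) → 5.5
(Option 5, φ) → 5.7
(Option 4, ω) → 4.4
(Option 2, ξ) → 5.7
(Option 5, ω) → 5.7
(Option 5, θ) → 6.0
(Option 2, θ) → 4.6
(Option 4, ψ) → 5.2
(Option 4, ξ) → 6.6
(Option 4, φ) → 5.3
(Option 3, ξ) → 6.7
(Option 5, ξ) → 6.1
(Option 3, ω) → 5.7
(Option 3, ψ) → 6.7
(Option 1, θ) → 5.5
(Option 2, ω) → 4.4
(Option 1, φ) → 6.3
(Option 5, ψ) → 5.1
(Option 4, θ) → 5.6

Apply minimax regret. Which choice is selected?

Option 3

Column bests: θ=6.0, φ=6.3, ψ=6.7, ω=5.7, ξ=6.7.
Option 1 regrets: 0.5, 0.0, 1.8, 1.3, 0.8 → max 1.8
Option 2 regrets: 1.4, 1.0, 0.4, 1.3, 1.0 → max 1.4
Option 3 regrets: 0.5, 0.3, 0.0, 0.0, 0.0 → max 0.5
Option 4 regrets: 0.4, 1.0, 1.5, 1.3, 0.1 → max 1.5
Option 5 regrets: 0.0, 0.6, 1.6, 0.0, 0.6 → max 1.6
Smallest max regret = 0.5 → Option 3.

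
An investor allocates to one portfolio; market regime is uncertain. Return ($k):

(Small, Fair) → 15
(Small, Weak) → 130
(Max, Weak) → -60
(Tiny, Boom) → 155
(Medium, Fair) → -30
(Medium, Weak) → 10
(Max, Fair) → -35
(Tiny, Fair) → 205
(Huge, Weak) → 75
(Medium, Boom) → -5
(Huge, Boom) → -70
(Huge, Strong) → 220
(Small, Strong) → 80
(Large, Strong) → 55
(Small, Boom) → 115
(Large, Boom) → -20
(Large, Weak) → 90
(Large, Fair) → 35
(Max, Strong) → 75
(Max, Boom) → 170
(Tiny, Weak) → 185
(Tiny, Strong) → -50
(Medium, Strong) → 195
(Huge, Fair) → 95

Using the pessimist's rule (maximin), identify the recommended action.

Small

Row minima: Tiny=-50, Small=15, Medium=-30, Large=-20, Huge=-70, Max=-60
Best worst-case = 15 → Small.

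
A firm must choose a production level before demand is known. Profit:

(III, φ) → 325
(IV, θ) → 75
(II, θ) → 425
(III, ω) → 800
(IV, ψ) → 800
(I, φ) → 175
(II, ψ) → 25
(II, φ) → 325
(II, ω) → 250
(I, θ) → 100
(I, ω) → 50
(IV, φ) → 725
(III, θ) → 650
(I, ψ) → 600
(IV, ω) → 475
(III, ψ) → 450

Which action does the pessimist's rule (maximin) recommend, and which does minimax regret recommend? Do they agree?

maximin → III; minimax regret → III (agree)

Row minima: I=50, II=25, III=325, IV=75
Best worst-case = 325 → III.
Column bests: θ=650, φ=725, ψ=800, ω=800.
I regrets: 550, 550, 200, 750 → max 750
II regrets: 225, 400, 775, 550 → max 775
III regrets: 0, 400, 350, 0 → max 400
IV regrets: 575, 0, 0, 325 → max 575
Smallest max regret = 400 → III.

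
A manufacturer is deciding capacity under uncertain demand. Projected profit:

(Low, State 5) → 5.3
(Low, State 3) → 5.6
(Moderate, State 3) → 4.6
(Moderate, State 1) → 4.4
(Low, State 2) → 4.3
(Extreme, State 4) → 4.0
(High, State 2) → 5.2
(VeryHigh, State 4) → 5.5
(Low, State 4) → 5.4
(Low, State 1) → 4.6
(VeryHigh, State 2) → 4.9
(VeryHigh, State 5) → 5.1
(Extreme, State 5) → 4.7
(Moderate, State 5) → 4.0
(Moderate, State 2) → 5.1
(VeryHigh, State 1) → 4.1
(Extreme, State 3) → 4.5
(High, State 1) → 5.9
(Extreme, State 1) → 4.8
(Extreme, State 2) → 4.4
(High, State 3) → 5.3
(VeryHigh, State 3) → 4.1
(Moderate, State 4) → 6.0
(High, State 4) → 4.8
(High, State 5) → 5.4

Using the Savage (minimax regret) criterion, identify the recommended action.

High

Column bests: State 1=5.9, State 2=5.2, State 3=5.6, State 4=6.0, State 5=5.4.
Low regrets: 1.3, 0.9, 0.0, 0.6, 0.1 → max 1.3
Moderate regrets: 1.5, 0.1, 1.0, 0.0, 1.4 → max 1.5
High regrets: 0.0, 0.0, 0.3, 1.2, 0.0 → max 1.2
VeryHigh regrets: 1.8, 0.3, 1.5, 0.5, 0.3 → max 1.8
Extreme regrets: 1.1, 0.8, 1.1, 2.0, 0.7 → max 2.0
Smallest max regret = 1.2 → High.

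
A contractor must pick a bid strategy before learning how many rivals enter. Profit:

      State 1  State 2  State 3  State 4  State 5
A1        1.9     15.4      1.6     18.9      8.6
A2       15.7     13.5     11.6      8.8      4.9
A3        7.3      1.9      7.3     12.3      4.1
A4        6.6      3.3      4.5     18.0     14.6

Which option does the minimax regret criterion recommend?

Column bests: State 1=15.7, State 2=15.4, State 3=11.6, State 4=18.9, State 5=14.6.
A1 regrets: 13.8, 0.0, 10.0, 0.0, 6.0 → max 13.8
A2 regrets: 0.0, 1.9, 0.0, 10.1, 9.7 → max 10.1
A3 regrets: 8.4, 13.5, 4.3, 6.6, 10.5 → max 13.5
A4 regrets: 9.1, 12.1, 7.1, 0.9, 0.0 → max 12.1
Smallest max regret = 10.1 → A2.

A2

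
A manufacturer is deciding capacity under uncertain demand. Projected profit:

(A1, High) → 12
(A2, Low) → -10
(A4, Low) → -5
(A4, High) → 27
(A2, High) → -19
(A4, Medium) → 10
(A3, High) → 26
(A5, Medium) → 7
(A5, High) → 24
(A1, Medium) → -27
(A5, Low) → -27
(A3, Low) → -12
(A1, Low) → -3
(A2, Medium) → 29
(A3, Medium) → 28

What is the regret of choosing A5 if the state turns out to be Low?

24

Best payoff under Low is -3.
Regret = -3 − (-27) = 24.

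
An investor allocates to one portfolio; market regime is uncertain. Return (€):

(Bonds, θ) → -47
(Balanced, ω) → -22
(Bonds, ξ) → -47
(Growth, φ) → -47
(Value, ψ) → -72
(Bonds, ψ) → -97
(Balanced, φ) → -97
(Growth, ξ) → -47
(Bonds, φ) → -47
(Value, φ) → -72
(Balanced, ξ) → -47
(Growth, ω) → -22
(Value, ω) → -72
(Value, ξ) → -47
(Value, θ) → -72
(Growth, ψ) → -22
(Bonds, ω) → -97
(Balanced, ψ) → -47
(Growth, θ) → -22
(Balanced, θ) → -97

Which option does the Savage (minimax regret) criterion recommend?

Growth

Column bests: θ=-22, φ=-47, ψ=-22, ω=-22, ξ=-47.
Growth regrets: 0, 0, 0, 0, 0 → max 0
Value regrets: 50, 25, 50, 50, 0 → max 50
Balanced regrets: 75, 50, 25, 0, 0 → max 75
Bonds regrets: 25, 0, 75, 75, 0 → max 75
Smallest max regret = 0 → Growth.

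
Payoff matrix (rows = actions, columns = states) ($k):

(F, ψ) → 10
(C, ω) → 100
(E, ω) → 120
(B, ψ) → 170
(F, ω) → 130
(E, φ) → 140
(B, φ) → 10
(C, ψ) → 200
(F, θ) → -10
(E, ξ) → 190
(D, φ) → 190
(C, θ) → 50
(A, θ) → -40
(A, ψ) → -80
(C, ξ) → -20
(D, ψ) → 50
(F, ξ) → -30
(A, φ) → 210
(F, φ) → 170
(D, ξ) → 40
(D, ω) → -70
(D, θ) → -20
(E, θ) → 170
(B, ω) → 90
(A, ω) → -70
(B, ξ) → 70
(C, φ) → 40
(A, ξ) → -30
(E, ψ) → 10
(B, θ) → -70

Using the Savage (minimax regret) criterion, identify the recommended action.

Column bests: θ=170, φ=210, ψ=200, ω=130, ξ=190.
A regrets: 210, 0, 280, 200, 220 → max 280
B regrets: 240, 200, 30, 40, 120 → max 240
C regrets: 120, 170, 0, 30, 210 → max 210
D regrets: 190, 20, 150, 200, 150 → max 200
E regrets: 0, 70, 190, 10, 0 → max 190
F regrets: 180, 40, 190, 0, 220 → max 220
Smallest max regret = 190 → E.

E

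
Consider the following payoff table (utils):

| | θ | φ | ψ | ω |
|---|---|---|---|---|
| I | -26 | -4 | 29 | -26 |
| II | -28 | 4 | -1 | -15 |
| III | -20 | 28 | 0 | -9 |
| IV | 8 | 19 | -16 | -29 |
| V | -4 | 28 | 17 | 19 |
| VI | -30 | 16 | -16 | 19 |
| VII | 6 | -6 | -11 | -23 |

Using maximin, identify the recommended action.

V

Row minima: I=-26, II=-28, III=-20, IV=-29, V=-4, VI=-30, VII=-23
Best worst-case = -4 → V.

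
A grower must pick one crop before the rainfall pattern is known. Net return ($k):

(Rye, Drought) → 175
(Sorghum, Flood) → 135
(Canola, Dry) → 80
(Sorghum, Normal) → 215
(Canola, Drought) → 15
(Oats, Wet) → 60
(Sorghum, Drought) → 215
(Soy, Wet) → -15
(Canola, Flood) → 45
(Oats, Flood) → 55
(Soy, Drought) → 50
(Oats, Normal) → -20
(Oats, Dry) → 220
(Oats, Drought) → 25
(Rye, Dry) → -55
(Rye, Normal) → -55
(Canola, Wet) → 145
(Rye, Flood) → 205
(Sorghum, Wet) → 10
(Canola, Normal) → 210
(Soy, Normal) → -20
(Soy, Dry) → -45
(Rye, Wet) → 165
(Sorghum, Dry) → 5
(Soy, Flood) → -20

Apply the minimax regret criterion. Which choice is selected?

Canola

Column bests: Drought=215, Dry=220, Normal=215, Wet=165, Flood=205.
Oats regrets: 190, 0, 235, 105, 150 → max 235
Soy regrets: 165, 265, 235, 180, 225 → max 265
Rye regrets: 40, 275, 270, 0, 0 → max 275
Sorghum regrets: 0, 215, 0, 155, 70 → max 215
Canola regrets: 200, 140, 5, 20, 160 → max 200
Smallest max regret = 200 → Canola.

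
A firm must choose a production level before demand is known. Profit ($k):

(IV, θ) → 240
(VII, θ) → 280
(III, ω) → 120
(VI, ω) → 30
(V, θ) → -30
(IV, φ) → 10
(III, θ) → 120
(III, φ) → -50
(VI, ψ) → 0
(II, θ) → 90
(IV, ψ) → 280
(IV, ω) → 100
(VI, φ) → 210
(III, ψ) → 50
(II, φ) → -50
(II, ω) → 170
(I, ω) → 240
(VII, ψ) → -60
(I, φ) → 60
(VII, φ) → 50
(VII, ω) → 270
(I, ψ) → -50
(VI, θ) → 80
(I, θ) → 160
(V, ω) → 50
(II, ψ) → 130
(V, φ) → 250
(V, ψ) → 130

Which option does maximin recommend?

Row minima: I=-50, II=-50, III=-50, IV=10, V=-30, VI=0, VII=-60
Best worst-case = 10 → IV.

IV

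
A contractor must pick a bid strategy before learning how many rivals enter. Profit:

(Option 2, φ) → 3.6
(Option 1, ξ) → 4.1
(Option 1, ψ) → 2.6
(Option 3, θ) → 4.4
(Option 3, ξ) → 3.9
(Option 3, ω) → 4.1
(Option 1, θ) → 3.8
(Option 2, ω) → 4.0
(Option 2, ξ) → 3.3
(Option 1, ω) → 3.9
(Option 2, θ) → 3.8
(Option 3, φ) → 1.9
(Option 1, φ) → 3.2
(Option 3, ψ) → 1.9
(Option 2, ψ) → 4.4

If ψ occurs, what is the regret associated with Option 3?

Best payoff under ψ is 4.4.
Regret = 4.4 − 1.9 = 2.5.

2.5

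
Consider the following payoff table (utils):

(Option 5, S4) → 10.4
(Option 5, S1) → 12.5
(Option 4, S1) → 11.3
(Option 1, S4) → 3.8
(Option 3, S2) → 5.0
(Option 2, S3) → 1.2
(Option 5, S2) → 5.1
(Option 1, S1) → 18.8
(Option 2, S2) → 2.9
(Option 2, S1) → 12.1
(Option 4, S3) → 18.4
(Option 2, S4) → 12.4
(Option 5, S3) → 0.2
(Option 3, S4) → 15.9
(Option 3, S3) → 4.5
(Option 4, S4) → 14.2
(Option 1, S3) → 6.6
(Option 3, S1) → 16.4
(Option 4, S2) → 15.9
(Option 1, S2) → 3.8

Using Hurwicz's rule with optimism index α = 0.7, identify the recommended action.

Option 4

Option 1: 0.7·18.8 + 0.3·3.8 = 14.3
Option 2: 0.7·12.4 + 0.3·1.2 = 9.04
Option 3: 0.7·16.4 + 0.3·4.5 = 12.83
Option 4: 0.7·18.4 + 0.3·11.3 = 16.27
Option 5: 0.7·12.5 + 0.3·0.2 = 8.81
Highest Hurwicz score = 16.27 → Option 4.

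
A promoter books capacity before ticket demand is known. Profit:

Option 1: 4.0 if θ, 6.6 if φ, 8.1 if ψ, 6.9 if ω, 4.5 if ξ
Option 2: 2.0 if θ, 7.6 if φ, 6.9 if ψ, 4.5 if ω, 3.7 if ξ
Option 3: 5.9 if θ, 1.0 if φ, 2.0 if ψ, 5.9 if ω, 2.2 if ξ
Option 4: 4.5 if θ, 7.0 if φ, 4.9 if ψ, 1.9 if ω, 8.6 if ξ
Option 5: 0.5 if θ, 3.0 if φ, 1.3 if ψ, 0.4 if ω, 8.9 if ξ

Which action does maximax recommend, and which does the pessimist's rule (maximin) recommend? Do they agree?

maximax → Option 5; maximin → Option 1 (disagree)

Row maxima: Option 1=8.1, Option 2=7.6, Option 3=5.9, Option 4=8.6, Option 5=8.9
Best best-case = 8.9 → Option 5.
Row minima: Option 1=4.0, Option 2=2.0, Option 3=1.0, Option 4=1.9, Option 5=0.4
Best worst-case = 4.0 → Option 1.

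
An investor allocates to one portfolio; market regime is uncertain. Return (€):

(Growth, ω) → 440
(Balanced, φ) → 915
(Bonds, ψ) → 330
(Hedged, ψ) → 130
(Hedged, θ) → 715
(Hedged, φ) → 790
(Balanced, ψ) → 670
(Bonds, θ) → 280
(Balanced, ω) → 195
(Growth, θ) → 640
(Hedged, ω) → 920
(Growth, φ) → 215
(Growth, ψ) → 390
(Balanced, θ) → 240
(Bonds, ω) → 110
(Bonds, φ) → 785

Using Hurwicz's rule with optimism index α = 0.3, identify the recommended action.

Balanced: 0.3·915 + 0.7·195 = 411
Growth: 0.3·640 + 0.7·215 = 342.5
Bonds: 0.3·785 + 0.7·110 = 312.5
Hedged: 0.3·920 + 0.7·130 = 367
Highest Hurwicz score = 411 → Balanced.

Balanced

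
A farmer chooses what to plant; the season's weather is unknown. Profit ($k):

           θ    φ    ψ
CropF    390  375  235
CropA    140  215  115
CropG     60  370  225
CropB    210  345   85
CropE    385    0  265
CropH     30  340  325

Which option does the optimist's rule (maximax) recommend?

Row maxima: CropF=390, CropA=215, CropG=370, CropB=345, CropE=385, CropH=340
Best best-case = 390 → CropF.

CropF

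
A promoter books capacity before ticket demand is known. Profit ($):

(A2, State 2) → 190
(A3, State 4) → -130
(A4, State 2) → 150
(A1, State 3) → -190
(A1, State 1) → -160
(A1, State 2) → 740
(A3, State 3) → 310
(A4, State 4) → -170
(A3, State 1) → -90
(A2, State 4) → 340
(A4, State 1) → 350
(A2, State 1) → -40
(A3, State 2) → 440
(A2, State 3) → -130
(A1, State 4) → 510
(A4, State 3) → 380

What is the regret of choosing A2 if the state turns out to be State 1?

Best payoff under State 1 is 350.
Regret = 350 − (-40) = 390.

390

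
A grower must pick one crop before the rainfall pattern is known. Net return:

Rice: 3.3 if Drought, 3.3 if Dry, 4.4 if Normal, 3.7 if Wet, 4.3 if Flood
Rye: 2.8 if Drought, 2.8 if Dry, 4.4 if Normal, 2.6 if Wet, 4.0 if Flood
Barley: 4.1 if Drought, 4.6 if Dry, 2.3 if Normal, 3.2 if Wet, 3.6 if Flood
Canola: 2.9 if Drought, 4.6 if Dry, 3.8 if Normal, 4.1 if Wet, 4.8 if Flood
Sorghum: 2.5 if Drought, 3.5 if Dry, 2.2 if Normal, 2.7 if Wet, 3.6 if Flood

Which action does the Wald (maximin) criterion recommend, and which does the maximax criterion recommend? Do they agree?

Row minima: Rice=3.3, Rye=2.6, Barley=2.3, Canola=2.9, Sorghum=2.2
Best worst-case = 3.3 → Rice.
Row maxima: Rice=4.4, Rye=4.4, Barley=4.6, Canola=4.8, Sorghum=3.6
Best best-case = 4.8 → Canola.

maximin → Rice; maximax → Canola (disagree)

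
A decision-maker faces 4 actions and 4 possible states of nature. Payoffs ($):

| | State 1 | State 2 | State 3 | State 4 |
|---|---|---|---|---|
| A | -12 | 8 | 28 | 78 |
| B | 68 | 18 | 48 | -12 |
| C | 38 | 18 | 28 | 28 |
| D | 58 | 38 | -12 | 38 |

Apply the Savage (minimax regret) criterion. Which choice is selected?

Column bests: State 1=68, State 2=38, State 3=48, State 4=78.
A regrets: 80, 30, 20, 0 → max 80
B regrets: 0, 20, 0, 90 → max 90
C regrets: 30, 20, 20, 50 → max 50
D regrets: 10, 0, 60, 40 → max 60
Smallest max regret = 50 → C.

C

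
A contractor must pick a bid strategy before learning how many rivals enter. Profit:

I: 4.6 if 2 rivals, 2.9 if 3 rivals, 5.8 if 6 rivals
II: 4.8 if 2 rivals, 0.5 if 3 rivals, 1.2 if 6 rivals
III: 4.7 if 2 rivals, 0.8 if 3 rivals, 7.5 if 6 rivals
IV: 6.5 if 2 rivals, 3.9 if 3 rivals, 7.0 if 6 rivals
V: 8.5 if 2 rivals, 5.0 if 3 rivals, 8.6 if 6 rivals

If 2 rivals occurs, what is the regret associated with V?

Best payoff under 2 rivals is 8.5.
Regret = 8.5 − 8.5 = 0.0.

0.0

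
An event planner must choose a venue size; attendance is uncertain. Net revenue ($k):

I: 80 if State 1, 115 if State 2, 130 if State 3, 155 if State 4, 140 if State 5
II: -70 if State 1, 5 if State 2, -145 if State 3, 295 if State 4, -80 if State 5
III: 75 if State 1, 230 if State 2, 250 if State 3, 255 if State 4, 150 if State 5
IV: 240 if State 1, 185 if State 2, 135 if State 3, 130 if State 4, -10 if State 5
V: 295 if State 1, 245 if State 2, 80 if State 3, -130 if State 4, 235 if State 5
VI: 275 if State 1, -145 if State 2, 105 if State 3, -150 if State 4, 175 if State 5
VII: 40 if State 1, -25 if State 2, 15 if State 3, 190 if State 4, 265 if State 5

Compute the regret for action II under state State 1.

365

Best payoff under State 1 is 295.
Regret = 295 − (-70) = 365.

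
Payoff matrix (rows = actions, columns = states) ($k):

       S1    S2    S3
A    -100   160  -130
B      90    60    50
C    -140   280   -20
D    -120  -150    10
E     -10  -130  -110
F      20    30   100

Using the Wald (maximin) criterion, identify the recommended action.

Row minima: A=-130, B=50, C=-140, D=-150, E=-130, F=20
Best worst-case = 50 → B.

B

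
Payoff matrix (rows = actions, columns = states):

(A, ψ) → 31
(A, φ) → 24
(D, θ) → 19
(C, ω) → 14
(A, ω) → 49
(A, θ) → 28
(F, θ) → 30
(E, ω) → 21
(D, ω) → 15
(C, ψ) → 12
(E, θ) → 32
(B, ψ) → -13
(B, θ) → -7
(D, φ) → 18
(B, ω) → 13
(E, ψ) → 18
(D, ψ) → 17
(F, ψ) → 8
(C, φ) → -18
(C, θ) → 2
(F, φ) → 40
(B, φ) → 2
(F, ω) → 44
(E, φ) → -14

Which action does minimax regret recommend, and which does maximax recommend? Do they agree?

Column bests: θ=32, φ=40, ψ=31, ω=49.
A regrets: 4, 16, 0, 0 → max 16
B regrets: 39, 38, 44, 36 → max 44
C regrets: 30, 58, 19, 35 → max 58
D regrets: 13, 22, 14, 34 → max 34
E regrets: 0, 54, 13, 28 → max 54
F regrets: 2, 0, 23, 5 → max 23
Smallest max regret = 16 → A.
Row maxima: A=49, B=13, C=14, D=19, E=32, F=44
Best best-case = 49 → A.

minimax regret → A; maximax → A (agree)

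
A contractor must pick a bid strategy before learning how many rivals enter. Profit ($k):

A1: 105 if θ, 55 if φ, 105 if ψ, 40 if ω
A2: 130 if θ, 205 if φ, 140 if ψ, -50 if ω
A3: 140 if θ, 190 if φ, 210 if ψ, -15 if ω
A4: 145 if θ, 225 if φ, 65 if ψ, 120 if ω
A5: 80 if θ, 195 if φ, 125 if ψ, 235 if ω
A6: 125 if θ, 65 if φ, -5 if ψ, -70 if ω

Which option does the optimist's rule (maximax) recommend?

Row maxima: A1=105, A2=205, A3=210, A4=225, A5=235, A6=125
Best best-case = 235 → A5.

A5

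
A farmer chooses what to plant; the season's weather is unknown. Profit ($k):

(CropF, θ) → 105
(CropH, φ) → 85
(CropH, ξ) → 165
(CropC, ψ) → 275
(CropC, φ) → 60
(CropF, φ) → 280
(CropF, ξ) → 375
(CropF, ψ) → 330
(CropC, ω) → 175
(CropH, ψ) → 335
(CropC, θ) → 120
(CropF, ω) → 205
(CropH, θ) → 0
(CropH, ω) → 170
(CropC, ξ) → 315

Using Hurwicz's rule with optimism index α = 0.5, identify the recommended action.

CropF

CropH: 0.5·335 + 0.5·0 = 167.5
CropF: 0.5·375 + 0.5·105 = 240
CropC: 0.5·315 + 0.5·60 = 187.5
Highest Hurwicz score = 240 → CropF.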